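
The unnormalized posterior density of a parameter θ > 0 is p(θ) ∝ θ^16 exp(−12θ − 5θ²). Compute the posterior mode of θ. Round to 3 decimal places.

ℓ'(θ) = 16/θ − 12 − 10θ. Setting this to zero and multiplying by θ: 10θ² + 12θ − 16 = 0.
θ = (−12 + √(12² + 4·10·16)) / (2·10) = (−12 + √784) / 20 = (−12 + 28)/20 = 4/5.
ℓ''(θ) = −16/θ² − 10 < 0, confirming a maximum.

θ̂_MAP = 0.800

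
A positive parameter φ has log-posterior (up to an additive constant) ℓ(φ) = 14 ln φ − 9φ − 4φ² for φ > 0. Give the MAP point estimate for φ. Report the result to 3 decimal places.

ℓ'(φ) = 14/φ − 9 − 8φ. Setting this to zero and multiplying by φ: 8φ² + 9φ − 14 = 0.
φ = (−9 + √(9² + 4·8·14)) / (2·8) = (−9 + √529) / 16 = (−9 + 23)/16 = 7/8.
ℓ''(φ) = −14/φ² − 8 < 0, confirming a maximum.

φ̂_MAP = 0.875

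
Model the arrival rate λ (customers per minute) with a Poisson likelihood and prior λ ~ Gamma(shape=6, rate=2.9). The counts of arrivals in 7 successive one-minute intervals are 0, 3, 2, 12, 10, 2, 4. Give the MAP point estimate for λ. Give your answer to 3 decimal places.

λ̂_MAP = 3.838

Σxᵢ = 0+3+2+12+10+2+4 = 33, with n = 7.
Posterior ∝ λ^5e^(−2.9λ) · λ^33e^(−7λ) = λ^38e^(−9.9λ), i.e. Gamma(shape=39, rate=9.9).
The mode of a Gamma(a, b) with a ≥ 1 (shape–rate) is (a−1)/b = 38/9.9 ≈ 3.838.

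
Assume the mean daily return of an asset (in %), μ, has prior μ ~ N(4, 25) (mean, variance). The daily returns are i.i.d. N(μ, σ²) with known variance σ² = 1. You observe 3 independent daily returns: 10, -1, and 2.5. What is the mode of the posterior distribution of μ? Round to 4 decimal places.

μ̂_MAP = 3.8355

n = 3; x̄ = (10 + (-1) + 2.5)/3 = 11.5/3 = 23/6 ≈ 3.8333.
For a Normal prior and Normal likelihood with known variance, the posterior is Normal; its mode equals its mean, the precision-weighted average.
Prior precision 1/σ₀² = 1/25 = 0.04; data precision n/σ² = 3/1 = 3.
μ̂ = (0.04·4 + 3·(23/6)) / (0.04 + 3) = 11.66/3.04 = 583/152 ≈ 3.8355.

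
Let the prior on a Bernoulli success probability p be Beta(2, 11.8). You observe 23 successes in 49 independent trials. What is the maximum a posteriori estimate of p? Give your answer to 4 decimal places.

Prior: Beta(2, 11.8).
Data: 23 successes in 49 trials. The binomial likelihood contributes p^23(1−p)^26, so the posterior is Beta(2+23, 11.8+26) = Beta(25, 37.8).
For Beta(a, b) with a, b > 1 the mode is (a−1)/(a+b−2) = 24/60.8 ≈ 0.3947.

p̂_MAP = 0.3947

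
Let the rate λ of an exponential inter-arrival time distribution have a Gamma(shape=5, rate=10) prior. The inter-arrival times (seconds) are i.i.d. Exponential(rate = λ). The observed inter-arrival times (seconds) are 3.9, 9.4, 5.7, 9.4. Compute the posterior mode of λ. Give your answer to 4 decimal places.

The Exponential(rate=λ) likelihood is ∝ λ^n e^(−λΣtᵢ). Here n = 4 and Σtᵢ = 3.9 + 9.4 + 5.7 + 9.4 = 28.4.
Posterior ∝ λ^4e^(−10λ) · λ^4e^(−28.4λ) = λ^8e^(−38.4λ), i.e. Gamma(9, 38.4).
Mode = (a−1)/b = 8/38.4 ≈ 0.2083.

λ̂_MAP = 0.2083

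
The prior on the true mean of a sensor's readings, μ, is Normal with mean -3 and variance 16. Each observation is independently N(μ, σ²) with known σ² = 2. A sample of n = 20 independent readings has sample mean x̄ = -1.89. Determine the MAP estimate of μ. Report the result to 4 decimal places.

n = 20, x̄ = -1.89.
For a Normal prior and Normal likelihood with known variance, the posterior is Normal; its mode equals its mean, the precision-weighted average.
Prior precision 1/σ₀² = 1/16 = 0.0625; data precision n/σ² = 20/2 = 10.
μ̂ = (0.0625·(-3) + 10·(-1.89)) / (0.0625 + 10) = (-19.0875)/10.0625 = -1527/805 ≈ -1.8969.

μ̂_MAP = -1.8969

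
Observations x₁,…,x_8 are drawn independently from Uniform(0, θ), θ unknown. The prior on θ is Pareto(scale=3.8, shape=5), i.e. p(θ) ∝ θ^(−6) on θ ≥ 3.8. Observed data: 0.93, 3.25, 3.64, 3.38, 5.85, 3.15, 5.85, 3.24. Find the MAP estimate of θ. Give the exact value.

The Uniform(0, θ) likelihood is θ^(−n) for θ ≥ max(xᵢ), zero otherwise. Here max(xᵢ) = 5.85.
Posterior ∝ θ^(−6) · θ^(−8) = θ^(−14) on θ ≥ max(3.8, 5.85) = 5.85.
This density is strictly decreasing in θ, so the posterior mode lies at the lower boundary of the support.

θ̂_MAP = 5.85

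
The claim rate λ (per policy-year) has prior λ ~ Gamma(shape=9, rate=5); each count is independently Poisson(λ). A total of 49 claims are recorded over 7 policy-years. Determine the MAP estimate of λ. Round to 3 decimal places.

Σxᵢ = 49, n = 7.
Posterior ∝ λ^8e^(−5λ) · λ^49e^(−7λ) = λ^57e^(−12λ), i.e. Gamma(shape=58, rate=12).
The mode of a Gamma(a, b) with a ≥ 1 (shape–rate) is (a−1)/b = 57/12 ≈ 4.750.

λ̂_MAP = 4.750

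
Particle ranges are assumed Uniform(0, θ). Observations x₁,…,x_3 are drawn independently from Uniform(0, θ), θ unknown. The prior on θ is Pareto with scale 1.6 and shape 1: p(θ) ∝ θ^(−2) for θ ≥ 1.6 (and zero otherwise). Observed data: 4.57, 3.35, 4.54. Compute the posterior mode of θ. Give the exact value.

The Uniform(0, θ) likelihood is θ^(−n) for θ ≥ max(xᵢ), zero otherwise. Here max(xᵢ) = 4.57.
Posterior ∝ θ^(−2) · θ^(−3) = θ^(−5) on θ ≥ max(1.6, 4.57) = 4.57.
This density is strictly decreasing in θ, so the posterior mode lies at the lower boundary of the support.

θ̂_MAP = 4.57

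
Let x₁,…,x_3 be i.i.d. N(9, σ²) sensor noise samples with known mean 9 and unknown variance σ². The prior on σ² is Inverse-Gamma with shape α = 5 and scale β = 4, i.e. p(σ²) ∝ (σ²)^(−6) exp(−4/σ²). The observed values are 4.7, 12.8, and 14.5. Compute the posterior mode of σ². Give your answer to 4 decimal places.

σ̂²_MAP = 4.7453

Sum of squared deviations about the known mean: SS = (4.7−9)² + (12.8−9)² + (14.5−9)² = 63.18.
The Normal likelihood contributes (σ²)^(−n/2) exp(−SS/(2σ²)), so the posterior is Inverse-Gamma(α + n/2, β + SS/2) = Inverse-Gamma(6.5, 35.59).
The mode of Inverse-Gamma(a, b) is b/(a+1) = 35.59/7.5 ≈ 4.7453.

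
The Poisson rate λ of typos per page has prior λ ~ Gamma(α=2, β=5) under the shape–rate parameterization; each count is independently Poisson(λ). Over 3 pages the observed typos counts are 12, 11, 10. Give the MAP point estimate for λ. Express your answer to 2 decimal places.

Σxᵢ = 12+11+10 = 33, with n = 3.
Posterior ∝ λe^(−5λ) · λ^33e^(−3λ) = λ^34e^(−8λ), i.e. Gamma(shape=35, rate=8).
The mode of a Gamma(a, b) with a ≥ 1 (shape–rate) is (a−1)/b = 34/8 ≈ 4.25.

λ̂_MAP = 4.25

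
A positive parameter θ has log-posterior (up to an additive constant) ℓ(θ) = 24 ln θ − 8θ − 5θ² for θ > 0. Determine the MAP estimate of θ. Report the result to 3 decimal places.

θ̂_MAP = 1.200

ℓ'(θ) = 24/θ − 8 − 10θ. Setting this to zero and multiplying by θ: 10θ² + 8θ − 24 = 0.
θ = (−8 + √(8² + 4·10·24)) / (2·10) = (−8 + √1024) / 20 = (−8 + 32)/20 = 6/5.
ℓ''(θ) = −24/θ² − 10 < 0, confirming a maximum.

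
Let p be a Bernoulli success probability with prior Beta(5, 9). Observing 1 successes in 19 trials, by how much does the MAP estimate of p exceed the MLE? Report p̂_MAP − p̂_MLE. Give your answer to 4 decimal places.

MAP − MLE = 0.1087

Posterior is Beta(6, 27); MAP = (6−1)/(33−2) = 5/31 ≈ 0.16129.
MLE ignores the prior: p̂_MLE = k/n = 1/19 ≈ 0.05263.
Difference = 5/31 − 1/19 = 64/589 ≈ 0.1087.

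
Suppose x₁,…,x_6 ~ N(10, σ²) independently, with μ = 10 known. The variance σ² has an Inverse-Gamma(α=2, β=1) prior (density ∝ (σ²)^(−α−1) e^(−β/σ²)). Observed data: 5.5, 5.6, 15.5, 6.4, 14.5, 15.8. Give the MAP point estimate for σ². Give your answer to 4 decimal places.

σ̂²_MAP = 11.5592

Sum of squared deviations about the known mean: SS = (5.5−10)² + (5.6−10)² + (15.5−10)² + (6.4−10)² + (14.5−10)² + (15.8−10)² = 136.71.
The Normal likelihood contributes (σ²)^(−n/2) exp(−SS/(2σ²)), so the posterior is Inverse-Gamma(α + n/2, β + SS/2) = Inverse-Gamma(5, 69.355).
The mode of Inverse-Gamma(a, b) is b/(a+1) = 69.355/6 ≈ 11.5592.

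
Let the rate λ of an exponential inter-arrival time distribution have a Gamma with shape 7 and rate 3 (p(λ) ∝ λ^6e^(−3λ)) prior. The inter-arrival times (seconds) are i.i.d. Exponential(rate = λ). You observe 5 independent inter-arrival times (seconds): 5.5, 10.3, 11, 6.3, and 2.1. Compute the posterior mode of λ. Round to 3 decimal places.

λ̂_MAP = 0.288

The Exponential(rate=λ) likelihood is ∝ λ^n e^(−λΣtᵢ). Here n = 5 and Σtᵢ = 5.5 + 10.3 + 11 + 6.3 + 2.1 = 35.2.
Posterior ∝ λ^6e^(−3λ) · λ^5e^(−35.2λ) = λ^11e^(−38.2λ), i.e. Gamma(12, 38.2).
Mode = (a−1)/b = 11/38.2 ≈ 0.288.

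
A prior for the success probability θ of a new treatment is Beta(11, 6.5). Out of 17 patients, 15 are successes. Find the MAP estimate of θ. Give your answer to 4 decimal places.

Prior: Beta(11, 6.5).
Data: 15 successes in 17 trials. The binomial likelihood contributes θ^15(1−θ)^2, so the posterior is Beta(11+15, 6.5+2) = Beta(26, 8.5).
For Beta(a, b) with a, b > 1 the mode is (a−1)/(a+b−2) = 25/32.5 ≈ 0.7692.

θ̂_MAP = 0.7692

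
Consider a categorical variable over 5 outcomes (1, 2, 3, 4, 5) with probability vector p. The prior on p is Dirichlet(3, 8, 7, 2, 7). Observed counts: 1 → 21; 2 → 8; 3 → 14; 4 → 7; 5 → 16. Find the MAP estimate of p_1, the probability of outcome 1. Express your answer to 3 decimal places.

MAP estimate: 0.261

The posterior is Dirichlet(αᵢ + nᵢ) = Dirichlet(24, 16, 21, 9, 23).
For a Dirichlet(a₁,…,a_K) with all aᵢ > 1, the mode has j-th component (aⱼ − 1)/(Σaᵢ − K).
Here Σaᵢ = 93 and K = 5, so p_1 = (24 − 1)/(93 − 5) = 23/88 ≈ 0.261.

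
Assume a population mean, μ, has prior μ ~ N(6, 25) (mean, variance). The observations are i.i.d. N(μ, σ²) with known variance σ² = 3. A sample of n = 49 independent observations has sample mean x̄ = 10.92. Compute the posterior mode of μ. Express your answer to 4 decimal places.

μ̂_MAP = 10.9080

n = 49, x̄ = 10.92.
For a Normal prior and Normal likelihood with known variance, the posterior is Normal; its mode equals its mean, the precision-weighted average.
Prior precision 1/σ₀² = 1/25 = 0.04; data precision n/σ² = 49/3.
μ̂ = (0.04·6 + (49/3)·10.92) / (0.04 + 49/3) = 178.6/(1228/75) = 13395/1228 ≈ 10.9080.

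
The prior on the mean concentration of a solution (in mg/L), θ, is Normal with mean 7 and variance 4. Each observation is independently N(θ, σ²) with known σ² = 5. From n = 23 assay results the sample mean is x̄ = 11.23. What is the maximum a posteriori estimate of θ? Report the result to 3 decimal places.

θ̂_MAP = 11.012

n = 23, x̄ = 11.23.
For a Normal prior and Normal likelihood with known variance, the posterior is Normal; its mode equals its mean, the precision-weighted average.
Prior precision 1/σ₀² = 1/4 = 0.25; data precision n/σ² = 23/5 = 4.6.
θ̂ = (0.25·7 + 4.6·11.23) / (0.25 + 4.6) = 53.408/4.85 = 26704/2425 ≈ 11.012.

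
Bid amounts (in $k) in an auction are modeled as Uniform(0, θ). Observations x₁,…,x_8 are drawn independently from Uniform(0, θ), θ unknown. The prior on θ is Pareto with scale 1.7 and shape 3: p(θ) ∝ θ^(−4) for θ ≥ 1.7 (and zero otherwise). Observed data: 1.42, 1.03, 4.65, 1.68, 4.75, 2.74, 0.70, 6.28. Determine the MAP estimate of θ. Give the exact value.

The Uniform(0, θ) likelihood is θ^(−n) for θ ≥ max(xᵢ), zero otherwise. Here max(xᵢ) = 6.28.
Posterior ∝ θ^(−4) · θ^(−8) = θ^(−12) on θ ≥ max(1.7, 6.28) = 6.28.
This density is strictly decreasing in θ, so the posterior mode lies at the lower boundary of the support.

θ̂_MAP = 6.28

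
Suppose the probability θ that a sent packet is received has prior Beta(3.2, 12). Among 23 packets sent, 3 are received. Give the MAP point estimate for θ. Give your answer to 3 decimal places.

Prior: Beta(3.2, 12).
Data: 3 successes in 23 trials. The binomial likelihood contributes θ^3(1−θ)^20, so the posterior is Beta(3.2+3, 12+20) = Beta(6.2, 32).
For Beta(a, b) with a, b > 1 the mode is (a−1)/(a+b−2) = 5.2/36.2 ≈ 0.144.

θ̂_MAP = 0.144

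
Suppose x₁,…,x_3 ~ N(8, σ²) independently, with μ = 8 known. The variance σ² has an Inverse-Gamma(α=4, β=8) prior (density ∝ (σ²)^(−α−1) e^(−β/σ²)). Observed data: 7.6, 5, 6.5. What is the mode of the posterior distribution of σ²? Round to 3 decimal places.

σ̂²_MAP = 2.108

Sum of squared deviations about the known mean: SS = (7.6−8)² + (5−8)² + (6.5−8)² = 11.41.
The Normal likelihood contributes (σ²)^(−n/2) exp(−SS/(2σ²)), so the posterior is Inverse-Gamma(α + n/2, β + SS/2) = Inverse-Gamma(5.5, 13.705).
The mode of Inverse-Gamma(a, b) is b/(a+1) = 13.705/6.5 ≈ 2.108.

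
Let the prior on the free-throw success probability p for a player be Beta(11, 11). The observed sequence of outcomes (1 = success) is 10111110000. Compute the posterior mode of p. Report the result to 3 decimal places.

p̂_MAP = 0.516

Prior: Beta(11, 11).
Data: 6 successes in 11 trials (from the sequence). The binomial likelihood contributes p^6(1−p)^5, so the posterior is Beta(11+6, 11+5) = Beta(17, 16).
For Beta(a, b) with a, b > 1 the mode is (a−1)/(a+b−2) = 16/31 ≈ 0.516.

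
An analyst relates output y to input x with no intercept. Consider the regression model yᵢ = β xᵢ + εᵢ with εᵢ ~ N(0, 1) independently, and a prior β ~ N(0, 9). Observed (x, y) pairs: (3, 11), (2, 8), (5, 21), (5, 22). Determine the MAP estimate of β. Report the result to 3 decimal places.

log p(β | y) = −Σ(yᵢ − βxᵢ)²/(2·1) − β²/(2·9) + const.
Setting the derivative to zero: Σxᵢ(yᵢ − βxᵢ)/1 − β/9 = 0, so β = Σxᵢyᵢ / (Σxᵢ² + σ²/τ²).
Σxᵢyᵢ = 3·11 + 2·8 + 5·21 + 5·22 = 264; Σxᵢ² = 63; σ²/τ² = 1/9.
β̂_MAP = 264 / (63 + 1/9) = 264/(568/9) = 297/71 ≈ 4.183.

β̂_MAP = 4.183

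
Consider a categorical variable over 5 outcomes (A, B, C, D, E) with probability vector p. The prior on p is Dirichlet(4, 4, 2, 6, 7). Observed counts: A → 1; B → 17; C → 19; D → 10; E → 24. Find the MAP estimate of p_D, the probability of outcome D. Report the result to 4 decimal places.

The posterior is Dirichlet(αᵢ + nᵢ) = Dirichlet(5, 21, 21, 16, 31).
For a Dirichlet(a₁,…,a_K) with all aᵢ > 1, the mode has j-th component (aⱼ − 1)/(Σaᵢ − K).
Here Σaᵢ = 94 and K = 5, so p_D = (16 − 1)/(94 − 5) = 15/89 ≈ 0.1685.

MAP estimate of p_D = 0.1685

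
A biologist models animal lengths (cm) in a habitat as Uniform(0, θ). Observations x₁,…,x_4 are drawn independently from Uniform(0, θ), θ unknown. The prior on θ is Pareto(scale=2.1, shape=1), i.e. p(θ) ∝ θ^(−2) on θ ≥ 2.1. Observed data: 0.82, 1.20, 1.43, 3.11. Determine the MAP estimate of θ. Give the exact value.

The Uniform(0, θ) likelihood is θ^(−n) for θ ≥ max(xᵢ), zero otherwise. Here max(xᵢ) = 3.11.
Posterior ∝ θ^(−2) · θ^(−4) = θ^(−6) on θ ≥ max(2.1, 3.11) = 3.11.
This density is strictly decreasing in θ, so the posterior mode lies at the lower boundary of the support.

θ̂_MAP = 3.11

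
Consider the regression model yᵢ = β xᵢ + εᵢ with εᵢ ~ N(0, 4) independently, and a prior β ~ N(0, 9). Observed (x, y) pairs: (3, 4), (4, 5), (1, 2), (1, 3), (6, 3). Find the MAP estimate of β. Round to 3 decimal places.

log p(β | y) = −Σ(yᵢ − βxᵢ)²/(2·4) − β²/(2·9) + const.
Setting the derivative to zero: Σxᵢ(yᵢ − βxᵢ)/4 − β/9 = 0, so β = Σxᵢyᵢ / (Σxᵢ² + σ²/τ²).
Σxᵢyᵢ = 3·4 + 4·5 + 1·2 + 1·3 + 6·3 = 55; Σxᵢ² = 63; σ²/τ² = 4/9.
β̂_MAP = 55 / (63 + 4/9) = 55/(571/9) = 495/571 ≈ 0.867.

β̂_MAP = 0.867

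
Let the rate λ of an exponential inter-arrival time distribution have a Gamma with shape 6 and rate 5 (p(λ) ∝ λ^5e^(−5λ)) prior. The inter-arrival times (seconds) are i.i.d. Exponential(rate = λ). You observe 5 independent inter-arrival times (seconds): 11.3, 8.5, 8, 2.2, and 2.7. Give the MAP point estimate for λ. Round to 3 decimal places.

The Exponential(rate=λ) likelihood is ∝ λ^n e^(−λΣtᵢ). Here n = 5 and Σtᵢ = 11.3 + 8.5 + 8 + 2.2 + 2.7 = 32.7.
Posterior ∝ λ^5e^(−5λ) · λ^5e^(−32.7λ) = λ^10e^(−37.7λ), i.e. Gamma(11, 37.7).
Mode = (a−1)/b = 10/37.7 ≈ 0.265.

λ̂_MAP = 0.265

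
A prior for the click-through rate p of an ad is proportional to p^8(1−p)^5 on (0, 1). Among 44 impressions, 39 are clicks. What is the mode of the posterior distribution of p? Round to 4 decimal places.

The prior density ∝ p^8(1−p)^5 is the kernel of Beta(9, 6).
Data: 39 successes in 44 trials. The binomial likelihood contributes p^39(1−p)^5, so the posterior is Beta(9+39, 6+5) = Beta(48, 11).
For Beta(a, b) with a, b > 1 the mode is (a−1)/(a+b−2) = 47/57 ≈ 0.8246.

p̂_MAP = 0.8246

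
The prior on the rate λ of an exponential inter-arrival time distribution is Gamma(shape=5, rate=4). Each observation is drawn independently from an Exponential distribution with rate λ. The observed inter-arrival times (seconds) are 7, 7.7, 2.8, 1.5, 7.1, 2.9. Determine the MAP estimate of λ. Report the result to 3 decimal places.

λ̂_MAP = 0.303

The Exponential(rate=λ) likelihood is ∝ λ^n e^(−λΣtᵢ). Here n = 6 and Σtᵢ = 7 + 7.7 + 2.8 + 1.5 + 7.1 + 2.9 = 29.
Posterior ∝ λ^4e^(−4λ) · λ^6e^(−29λ) = λ^10e^(−33λ), i.e. Gamma(11, 33).
Mode = (a−1)/b = 10/33 ≈ 0.303.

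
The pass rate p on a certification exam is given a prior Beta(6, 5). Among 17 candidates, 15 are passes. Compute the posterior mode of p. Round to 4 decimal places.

p̂_MAP = 0.7692

Prior: Beta(6, 5).
Data: 15 successes in 17 trials. The binomial likelihood contributes p^15(1−p)^2, so the posterior is Beta(6+15, 5+2) = Beta(21, 7).
For Beta(a, b) with a, b > 1 the mode is (a−1)/(a+b−2) = 20/26 ≈ 0.7692.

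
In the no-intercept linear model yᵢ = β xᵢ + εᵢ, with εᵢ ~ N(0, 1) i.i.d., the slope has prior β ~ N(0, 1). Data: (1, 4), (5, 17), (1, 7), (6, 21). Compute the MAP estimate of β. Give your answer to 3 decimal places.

log p(β | y) = −Σ(yᵢ − βxᵢ)²/(2·1) − β²/(2·1) + const.
Setting the derivative to zero: Σxᵢ(yᵢ − βxᵢ)/1 − β/1 = 0, so β = Σxᵢyᵢ / (Σxᵢ² + σ²/τ²).
Σxᵢyᵢ = 1·4 + 5·17 + 1·7 + 6·21 = 222; Σxᵢ² = 63; σ²/τ² = 1.
β̂_MAP = 222 / (63 + 1) = 222/64 ≈ 3.469.

β̂_MAP = 3.469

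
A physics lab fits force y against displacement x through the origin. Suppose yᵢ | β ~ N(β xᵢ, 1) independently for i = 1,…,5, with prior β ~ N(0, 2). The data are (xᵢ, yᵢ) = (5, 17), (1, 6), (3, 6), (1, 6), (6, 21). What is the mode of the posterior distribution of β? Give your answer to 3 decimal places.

log p(β | y) = −Σ(yᵢ − βxᵢ)²/(2·1) − β²/(2·2) + const.
Setting the derivative to zero: Σxᵢ(yᵢ − βxᵢ)/1 − β/2 = 0, so β = Σxᵢyᵢ / (Σxᵢ² + σ²/τ²).
Σxᵢyᵢ = 5·17 + 1·6 + 3·6 + 1·6 + 6·21 = 241; Σxᵢ² = 72; σ²/τ² = 0.5.
β̂_MAP = 241 / (72 + 0.5) = 241/72.5 ≈ 3.324.

β̂_MAP = 3.324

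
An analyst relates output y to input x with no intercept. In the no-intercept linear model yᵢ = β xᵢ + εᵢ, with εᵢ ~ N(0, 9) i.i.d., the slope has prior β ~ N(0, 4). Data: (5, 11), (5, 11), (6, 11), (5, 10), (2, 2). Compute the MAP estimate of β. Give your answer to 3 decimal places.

β̂_MAP = 1.962

log p(β | y) = −Σ(yᵢ − βxᵢ)²/(2·9) − β²/(2·4) + const.
Setting the derivative to zero: Σxᵢ(yᵢ − βxᵢ)/9 − β/4 = 0, so β = Σxᵢyᵢ / (Σxᵢ² + σ²/τ²).
Σxᵢyᵢ = 5·11 + 5·11 + 6·11 + 5·10 + 2·2 = 230; Σxᵢ² = 115; σ²/τ² = 2.25.
β̂_MAP = 230 / (115 + 2.25) = 230/117.25 ≈ 1.962.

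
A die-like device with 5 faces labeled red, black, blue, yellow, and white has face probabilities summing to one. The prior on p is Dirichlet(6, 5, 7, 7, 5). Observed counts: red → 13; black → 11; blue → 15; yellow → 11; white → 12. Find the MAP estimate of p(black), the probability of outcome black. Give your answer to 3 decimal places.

MAP estimate of p(black) = 0.172

The posterior is Dirichlet(αᵢ + nᵢ) = Dirichlet(19, 16, 22, 18, 17).
For a Dirichlet(a₁,…,a_K) with all aᵢ > 1, the mode has j-th component (aⱼ − 1)/(Σaᵢ − K).
Here Σaᵢ = 92 and K = 5, so p(black) = (16 − 1)/(92 − 5) = 15/87 ≈ 0.172.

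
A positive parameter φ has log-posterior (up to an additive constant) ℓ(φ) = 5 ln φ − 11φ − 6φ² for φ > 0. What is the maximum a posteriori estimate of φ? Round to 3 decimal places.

φ̂_MAP = 0.333

ℓ'(φ) = 5/φ − 11 − 12φ. Setting this to zero and multiplying by φ: 12φ² + 11φ − 5 = 0.
φ = (−11 + √(11² + 4·12·5)) / (2·12) = (−11 + √361) / 24 = (−11 + 19)/24 = 1/3.
ℓ''(φ) = −5/φ² − 12 < 0, confirming a maximum.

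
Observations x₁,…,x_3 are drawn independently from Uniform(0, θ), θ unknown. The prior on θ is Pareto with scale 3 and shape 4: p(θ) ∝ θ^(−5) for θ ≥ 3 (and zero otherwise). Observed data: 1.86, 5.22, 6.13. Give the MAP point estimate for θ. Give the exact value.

The Uniform(0, θ) likelihood is θ^(−n) for θ ≥ max(xᵢ), zero otherwise. Here max(xᵢ) = 6.13.
Posterior ∝ θ^(−5) · θ^(−3) = θ^(−8) on θ ≥ max(3, 6.13) = 6.13.
This density is strictly decreasing in θ, so the posterior mode lies at the lower boundary of the support.

θ̂_MAP = 6.13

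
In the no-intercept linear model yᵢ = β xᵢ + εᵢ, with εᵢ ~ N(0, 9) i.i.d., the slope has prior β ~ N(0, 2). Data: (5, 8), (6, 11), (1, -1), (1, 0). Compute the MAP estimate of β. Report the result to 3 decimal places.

β̂_MAP = 1.556

log p(β | y) = −Σ(yᵢ − βxᵢ)²/(2·9) − β²/(2·2) + const.
Setting the derivative to zero: Σxᵢ(yᵢ − βxᵢ)/9 − β/2 = 0, so β = Σxᵢyᵢ / (Σxᵢ² + σ²/τ²).
Σxᵢyᵢ = 5·8 + 6·11 + 1·(-1) + 1·0 = 105; Σxᵢ² = 63; σ²/τ² = 4.5.
β̂_MAP = 105 / (63 + 4.5) = 105/67.5 ≈ 1.556.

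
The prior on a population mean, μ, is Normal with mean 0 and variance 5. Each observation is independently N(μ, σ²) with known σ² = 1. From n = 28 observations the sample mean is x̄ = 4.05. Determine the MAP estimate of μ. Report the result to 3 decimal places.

μ̂_MAP = 4.021

n = 28, x̄ = 4.05.
For a Normal prior and Normal likelihood with known variance, the posterior is Normal; its mode equals its mean, the precision-weighted average.
Prior precision 1/σ₀² = 1/5 = 0.2; data precision n/σ² = 28/1 = 28.
μ̂ = (0.2·0 + 28·4.05) / (0.2 + 28) = 113.4/28.2 = 189/47 ≈ 4.021.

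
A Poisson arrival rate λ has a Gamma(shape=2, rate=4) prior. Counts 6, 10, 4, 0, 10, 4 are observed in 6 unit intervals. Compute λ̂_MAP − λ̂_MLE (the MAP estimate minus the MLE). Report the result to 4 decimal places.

Σxᵢ = 34. Posterior is Gamma(36, 10); MAP = (36−1)/10 = 35/10 ≈ 3.50000.
MLE = x̄ = 34/6 ≈ 5.66667.
Difference = 35/10 − 34/6 = -13/6 ≈ -2.1667.

MAP − MLE = -2.1667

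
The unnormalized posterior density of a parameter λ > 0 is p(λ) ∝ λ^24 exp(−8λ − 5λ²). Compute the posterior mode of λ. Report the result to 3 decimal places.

λ̂_MAP = 1.200

ℓ'(λ) = 24/λ − 8 − 10λ. Setting this to zero and multiplying by λ: 10λ² + 8λ − 24 = 0.
λ = (−8 + √(8² + 4·10·24)) / (2·10) = (−8 + √1024) / 20 = (−8 + 32)/20 = 6/5.
ℓ''(λ) = −24/λ² − 10 < 0, confirming a maximum.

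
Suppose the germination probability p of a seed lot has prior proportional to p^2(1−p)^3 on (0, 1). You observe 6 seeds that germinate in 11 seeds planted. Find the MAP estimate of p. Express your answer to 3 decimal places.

The prior density ∝ p^2(1−p)^3 is the kernel of Beta(3, 4).
Data: 6 successes in 11 trials. The binomial likelihood contributes p^6(1−p)^5, so the posterior is Beta(3+6, 4+5) = Beta(9, 9).
For Beta(a, b) with a, b > 1 the mode is (a−1)/(a+b−2) = 8/16 ≈ 0.500.

p̂_MAP = 0.500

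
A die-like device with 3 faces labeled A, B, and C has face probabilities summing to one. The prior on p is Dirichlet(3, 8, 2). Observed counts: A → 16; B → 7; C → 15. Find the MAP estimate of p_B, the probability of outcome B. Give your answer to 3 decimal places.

The posterior is Dirichlet(αᵢ + nᵢ) = Dirichlet(19, 15, 17).
For a Dirichlet(a₁,…,a_K) with all aᵢ > 1, the mode has j-th component (aⱼ − 1)/(Σaᵢ − K).
Here Σaᵢ = 51 and K = 3, so p_B = (15 − 1)/(51 − 3) = 14/48 ≈ 0.292.

MAP estimate of p_B = 0.292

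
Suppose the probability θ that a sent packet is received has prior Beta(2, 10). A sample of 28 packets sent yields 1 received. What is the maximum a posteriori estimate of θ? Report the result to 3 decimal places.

Prior: Beta(2, 10).
Data: 1 success in 28 trials. The binomial likelihood contributes θ(1−θ)^27, so the posterior is Beta(2+1, 10+27) = Beta(3, 37).
For Beta(a, b) with a, b > 1 the mode is (a−1)/(a+b−2) = 2/38 ≈ 0.053.

θ̂_MAP = 0.053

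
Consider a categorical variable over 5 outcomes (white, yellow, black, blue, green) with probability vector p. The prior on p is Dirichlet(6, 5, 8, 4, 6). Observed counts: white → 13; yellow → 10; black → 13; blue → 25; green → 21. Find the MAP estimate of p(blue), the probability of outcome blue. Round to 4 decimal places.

The posterior is Dirichlet(αᵢ + nᵢ) = Dirichlet(19, 15, 21, 29, 27).
For a Dirichlet(a₁,…,a_K) with all aᵢ > 1, the mode has j-th component (aⱼ − 1)/(Σaᵢ − K).
Here Σaᵢ = 111 and K = 5, so p(blue) = (29 − 1)/(111 − 5) = 28/106 ≈ 0.2642.

MAP estimate of p(blue) = 0.2642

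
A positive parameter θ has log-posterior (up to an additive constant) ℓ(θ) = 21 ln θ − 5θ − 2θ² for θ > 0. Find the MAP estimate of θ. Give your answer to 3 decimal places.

θ̂_MAP = 1.750

ℓ'(θ) = 21/θ − 5 − 4θ. Setting this to zero and multiplying by θ: 4θ² + 5θ − 21 = 0.
θ = (−5 + √(5² + 4·4·21)) / (2·4) = (−5 + √361) / 8 = (−5 + 19)/8 = 7/4.
ℓ''(θ) = −21/θ² − 4 < 0, confirming a maximum.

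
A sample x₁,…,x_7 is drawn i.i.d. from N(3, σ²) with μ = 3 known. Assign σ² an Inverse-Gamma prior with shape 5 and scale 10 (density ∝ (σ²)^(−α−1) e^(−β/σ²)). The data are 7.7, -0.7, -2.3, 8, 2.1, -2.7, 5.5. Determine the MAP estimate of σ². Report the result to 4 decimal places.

σ̂²_MAP = 7.8116

Sum of squared deviations about the known mean: SS = (7.7−3)² + (-0.7−3)² + (-2.3−3)² + (8−3)² + (2.1−3)² + (-2.7−3)² + (5.5−3)² = 128.42.
The Normal likelihood contributes (σ²)^(−n/2) exp(−SS/(2σ²)), so the posterior is Inverse-Gamma(α + n/2, β + SS/2) = Inverse-Gamma(8.5, 74.21).
The mode of Inverse-Gamma(a, b) is b/(a+1) = 74.21/9.5 ≈ 7.8116.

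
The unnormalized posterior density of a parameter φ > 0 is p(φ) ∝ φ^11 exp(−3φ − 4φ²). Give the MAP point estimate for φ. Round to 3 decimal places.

ℓ'(φ) = 11/φ − 3 − 8φ. Setting this to zero and multiplying by φ: 8φ² + 3φ − 11 = 0.
φ = (−3 + √(3² + 4·8·11)) / (2·8) = (−3 + √361) / 16 = (−3 + 19)/16 = 1.
ℓ''(φ) = −11/φ² − 8 < 0, confirming a maximum.

φ̂_MAP = 1.000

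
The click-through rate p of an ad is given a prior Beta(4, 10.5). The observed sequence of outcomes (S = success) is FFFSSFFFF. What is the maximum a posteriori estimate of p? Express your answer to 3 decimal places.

p̂_MAP = 0.233

Prior: Beta(4, 10.5).
Data: 2 successes in 9 trials (from the sequence). The binomial likelihood contributes p^2(1−p)^7, so the posterior is Beta(4+2, 10.5+7) = Beta(6, 17.5).
For Beta(a, b) with a, b > 1 the mode is (a−1)/(a+b−2) = 5/21.5 ≈ 0.233.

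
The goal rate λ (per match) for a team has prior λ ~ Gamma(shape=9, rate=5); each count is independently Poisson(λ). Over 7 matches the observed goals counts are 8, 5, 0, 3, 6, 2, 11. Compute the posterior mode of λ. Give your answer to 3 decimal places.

Σxᵢ = 8+5+0+3+6+2+11 = 35, with n = 7.
Posterior ∝ λ^8e^(−5λ) · λ^35e^(−7λ) = λ^43e^(−12λ), i.e. Gamma(shape=44, rate=12).
The mode of a Gamma(a, b) with a ≥ 1 (shape–rate) is (a−1)/b = 43/12 ≈ 3.583.

λ̂_MAP = 3.583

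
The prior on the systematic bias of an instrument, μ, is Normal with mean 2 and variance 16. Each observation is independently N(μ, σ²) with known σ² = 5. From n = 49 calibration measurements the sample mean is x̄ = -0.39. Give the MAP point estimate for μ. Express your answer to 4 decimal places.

n = 49, x̄ = -0.39.
For a Normal prior and Normal likelihood with known variance, the posterior is Normal; its mode equals its mean, the precision-weighted average.
Prior precision 1/σ₀² = 1/16 = 0.0625; data precision n/σ² = 49/5 = 9.8.
μ̂ = (0.0625·2 + 9.8·(-0.39)) / (0.0625 + 9.8) = (-3.697)/9.8625 = -7394/19725 ≈ -0.3749.

μ̂_MAP = -0.3749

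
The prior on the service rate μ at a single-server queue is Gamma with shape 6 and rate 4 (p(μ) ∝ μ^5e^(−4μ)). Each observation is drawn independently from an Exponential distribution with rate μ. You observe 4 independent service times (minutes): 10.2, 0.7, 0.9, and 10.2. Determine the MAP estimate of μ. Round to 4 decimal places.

μ̂_MAP = 0.3462

The Exponential(rate=μ) likelihood is ∝ μ^n e^(−μΣtᵢ). Here n = 4 and Σtᵢ = 10.2 + 0.7 + 0.9 + 10.2 = 22.
Posterior ∝ μ^5e^(−4μ) · μ^4e^(−22μ) = μ^9e^(−26μ), i.e. Gamma(10, 26).
Mode = (a−1)/b = 9/26 ≈ 0.3462.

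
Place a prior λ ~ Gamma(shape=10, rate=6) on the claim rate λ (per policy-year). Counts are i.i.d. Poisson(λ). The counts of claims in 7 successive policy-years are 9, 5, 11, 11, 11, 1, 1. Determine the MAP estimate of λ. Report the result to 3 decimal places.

Σxᵢ = 9+5+11+11+11+1+1 = 49, with n = 7.
Posterior ∝ λ^9e^(−6λ) · λ^49e^(−7λ) = λ^58e^(−13λ), i.e. Gamma(shape=59, rate=13).
The mode of a Gamma(a, b) with a ≥ 1 (shape–rate) is (a−1)/b = 58/13 ≈ 4.462.

λ̂_MAP = 4.462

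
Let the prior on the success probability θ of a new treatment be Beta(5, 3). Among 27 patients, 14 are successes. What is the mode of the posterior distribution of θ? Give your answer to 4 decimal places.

Prior: Beta(5, 3).
Data: 14 successes in 27 trials. The binomial likelihood contributes θ^14(1−θ)^13, so the posterior is Beta(5+14, 3+13) = Beta(19, 16).
For Beta(a, b) with a, b > 1 the mode is (a−1)/(a+b−2) = 18/33 ≈ 0.5455.

θ̂_MAP = 0.5455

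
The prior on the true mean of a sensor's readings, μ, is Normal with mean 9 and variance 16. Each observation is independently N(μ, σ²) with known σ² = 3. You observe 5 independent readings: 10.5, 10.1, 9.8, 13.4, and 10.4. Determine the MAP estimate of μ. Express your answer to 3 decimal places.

n = 5; x̄ = (10.5 + 10.1 + 9.8 + 13.4 + 10.4)/5 = 54.2/5 = 10.84.
For a Normal prior and Normal likelihood with known variance, the posterior is Normal; its mode equals its mean, the precision-weighted average.
Prior precision 1/σ₀² = 1/16 = 0.0625; data precision n/σ² = 5/3.
μ̂ = (0.0625·9 + (5/3)·10.84) / (0.0625 + 5/3) = (4471/240)/(83/48) = 4471/415 ≈ 10.773.

μ̂_MAP = 10.773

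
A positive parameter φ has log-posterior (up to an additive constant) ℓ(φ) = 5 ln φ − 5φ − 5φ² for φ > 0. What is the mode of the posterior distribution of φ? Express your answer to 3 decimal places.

φ̂_MAP = 0.500

ℓ'(φ) = 5/φ − 5 − 10φ. Setting this to zero and multiplying by φ: 10φ² + 5φ − 5 = 0.
φ = (−5 + √(5² + 4·10·5)) / (2·10) = (−5 + √225) / 20 = (−5 + 15)/20 = 1/2.
ℓ''(φ) = −5/φ² − 10 < 0, confirming a maximum.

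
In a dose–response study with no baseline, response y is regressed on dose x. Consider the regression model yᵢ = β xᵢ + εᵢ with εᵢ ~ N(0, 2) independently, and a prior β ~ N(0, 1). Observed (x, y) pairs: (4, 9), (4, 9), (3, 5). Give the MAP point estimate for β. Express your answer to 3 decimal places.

β̂_MAP = 2.023

log p(β | y) = −Σ(yᵢ − βxᵢ)²/(2·2) − β²/(2·1) + const.
Setting the derivative to zero: Σxᵢ(yᵢ − βxᵢ)/2 − β/1 = 0, so β = Σxᵢyᵢ / (Σxᵢ² + σ²/τ²).
Σxᵢyᵢ = 4·9 + 4·9 + 3·5 = 87; Σxᵢ² = 41; σ²/τ² = 2.
β̂_MAP = 87 / (41 + 2) = 87/43 ≈ 2.023.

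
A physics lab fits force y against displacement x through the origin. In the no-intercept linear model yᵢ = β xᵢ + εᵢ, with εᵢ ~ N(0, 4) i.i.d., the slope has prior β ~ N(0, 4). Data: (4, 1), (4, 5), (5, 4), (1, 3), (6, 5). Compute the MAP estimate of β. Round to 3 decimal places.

log p(β | y) = −Σ(yᵢ − βxᵢ)²/(2·4) − β²/(2·4) + const.
Setting the derivative to zero: Σxᵢ(yᵢ − βxᵢ)/4 − β/4 = 0, so β = Σxᵢyᵢ / (Σxᵢ² + σ²/τ²).
Σxᵢyᵢ = 4·1 + 4·5 + 5·4 + 1·3 + 6·5 = 77; Σxᵢ² = 94; σ²/τ² = 1.
β̂_MAP = 77 / (94 + 1) = 77/95 ≈ 0.811.

β̂_MAP = 0.811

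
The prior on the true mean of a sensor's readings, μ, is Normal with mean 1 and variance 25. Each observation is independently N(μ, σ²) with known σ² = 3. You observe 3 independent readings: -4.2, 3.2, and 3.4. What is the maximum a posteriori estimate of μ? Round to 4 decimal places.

n = 3; x̄ = ((-4.2) + 3.2 + 3.4)/3 = 2.4/3 = 0.8.
For a Normal prior and Normal likelihood with known variance, the posterior is Normal; its mode equals its mean, the precision-weighted average.
Prior precision 1/σ₀² = 1/25 = 0.04; data precision n/σ² = 3/3 = 1.
μ̂ = (0.04·1 + 1·0.8) / (0.04 + 1) = 0.84/1.04 = 21/26 ≈ 0.8077.

μ̂_MAP = 0.8077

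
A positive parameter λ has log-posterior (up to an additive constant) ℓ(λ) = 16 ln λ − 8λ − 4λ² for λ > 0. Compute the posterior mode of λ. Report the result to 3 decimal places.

ℓ'(λ) = 16/λ − 8 − 8λ. Setting this to zero and multiplying by λ: 8λ² + 8λ − 16 = 0.
λ = (−8 + √(8² + 4·8·16)) / (2·8) = (−8 + √576) / 16 = (−8 + 24)/16 = 1.
ℓ''(λ) = −16/λ² − 8 < 0, confirming a maximum.

λ̂_MAP = 1.000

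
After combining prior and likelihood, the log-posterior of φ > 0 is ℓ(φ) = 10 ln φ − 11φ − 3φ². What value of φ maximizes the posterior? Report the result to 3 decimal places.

ℓ'(φ) = 10/φ − 11 − 6φ. Setting this to zero and multiplying by φ: 6φ² + 11φ − 10 = 0.
φ = (−11 + √(11² + 4·6·10)) / (2·6) = (−11 + √361) / 12 = (−11 + 19)/12 = 2/3.
ℓ''(φ) = −10/φ² − 6 < 0, confirming a maximum.

φ̂_MAP = 0.667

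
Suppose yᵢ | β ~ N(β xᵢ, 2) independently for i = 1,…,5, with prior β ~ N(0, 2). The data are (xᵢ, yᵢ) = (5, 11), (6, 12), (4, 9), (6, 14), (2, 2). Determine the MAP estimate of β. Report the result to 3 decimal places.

log p(β | y) = −Σ(yᵢ − βxᵢ)²/(2·2) − β²/(2·2) + const.
Setting the derivative to zero: Σxᵢ(yᵢ − βxᵢ)/2 − β/2 = 0, so β = Σxᵢyᵢ / (Σxᵢ² + σ²/τ²).
Σxᵢyᵢ = 5·11 + 6·12 + 4·9 + 6·14 + 2·2 = 251; Σxᵢ² = 117; σ²/τ² = 1.
β̂_MAP = 251 / (117 + 1) = 251/118 ≈ 2.127.

β̂_MAP = 2.127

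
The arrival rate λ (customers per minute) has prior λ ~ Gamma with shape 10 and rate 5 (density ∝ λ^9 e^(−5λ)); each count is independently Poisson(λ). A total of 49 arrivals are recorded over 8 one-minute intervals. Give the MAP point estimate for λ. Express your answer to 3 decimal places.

λ̂_MAP = 4.462

Σxᵢ = 49, n = 8.
Posterior ∝ λ^9e^(−5λ) · λ^49e^(−8λ) = λ^58e^(−13λ), i.e. Gamma(shape=59, rate=13).
The mode of a Gamma(a, b) with a ≥ 1 (shape–rate) is (a−1)/b = 58/13 ≈ 4.462.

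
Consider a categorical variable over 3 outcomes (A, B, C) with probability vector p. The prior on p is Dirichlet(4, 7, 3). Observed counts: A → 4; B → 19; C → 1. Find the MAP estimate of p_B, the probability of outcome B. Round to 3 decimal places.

The posterior is Dirichlet(αᵢ + nᵢ) = Dirichlet(8, 26, 4).
For a Dirichlet(a₁,…,a_K) with all aᵢ > 1, the mode has j-th component (aⱼ − 1)/(Σaᵢ − K).
Here Σaᵢ = 38 and K = 3, so p_B = (26 − 1)/(38 − 3) = 25/35 ≈ 0.714.

MAP estimate of p_B = 0.714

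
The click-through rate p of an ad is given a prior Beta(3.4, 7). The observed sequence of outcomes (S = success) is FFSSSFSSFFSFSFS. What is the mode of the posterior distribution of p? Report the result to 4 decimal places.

Prior: Beta(3.4, 7).
Data: 8 successes in 15 trials (from the sequence). The binomial likelihood contributes p^8(1−p)^7, so the posterior is Beta(3.4+8, 7+7) = Beta(11.4, 14).
For Beta(a, b) with a, b > 1 the mode is (a−1)/(a+b−2) = 10.4/23.4 ≈ 0.4444.

p̂_MAP = 0.4444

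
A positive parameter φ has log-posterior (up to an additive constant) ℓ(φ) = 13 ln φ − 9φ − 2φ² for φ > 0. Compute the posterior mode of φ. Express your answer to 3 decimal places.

ℓ'(φ) = 13/φ − 9 − 4φ. Setting this to zero and multiplying by φ: 4φ² + 9φ − 13 = 0.
φ = (−9 + √(9² + 4·4·13)) / (2·4) = (−9 + √289) / 8 = (−9 + 17)/8 = 1.
ℓ''(φ) = −13/φ² − 4 < 0, confirming a maximum.

φ̂_MAP = 1.000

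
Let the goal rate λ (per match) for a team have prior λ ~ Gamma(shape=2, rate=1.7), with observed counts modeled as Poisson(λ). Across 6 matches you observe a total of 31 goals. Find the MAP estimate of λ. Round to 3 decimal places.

Σxᵢ = 31, n = 6.
Posterior ∝ λe^(−1.7λ) · λ^31e^(−6λ) = λ^32e^(−7.7λ), i.e. Gamma(shape=33, rate=7.7).
The mode of a Gamma(a, b) with a ≥ 1 (shape–rate) is (a−1)/b = 32/7.7 ≈ 4.156.

λ̂_MAP = 4.156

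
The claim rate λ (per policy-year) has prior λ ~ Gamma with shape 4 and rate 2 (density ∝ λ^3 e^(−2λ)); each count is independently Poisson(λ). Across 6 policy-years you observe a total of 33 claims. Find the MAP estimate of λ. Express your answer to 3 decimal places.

Σxᵢ = 33, n = 6.
Posterior ∝ λ^3e^(−2λ) · λ^33e^(−6λ) = λ^36e^(−8λ), i.e. Gamma(shape=37, rate=8).
The mode of a Gamma(a, b) with a ≥ 1 (shape–rate) is (a−1)/b = 36/8 ≈ 4.500.

λ̂_MAP = 4.500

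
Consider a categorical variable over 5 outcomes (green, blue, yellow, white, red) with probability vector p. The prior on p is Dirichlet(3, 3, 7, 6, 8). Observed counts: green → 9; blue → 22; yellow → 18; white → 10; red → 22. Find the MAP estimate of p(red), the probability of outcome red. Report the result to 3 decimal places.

The posterior is Dirichlet(αᵢ + nᵢ) = Dirichlet(12, 25, 25, 16, 30).
For a Dirichlet(a₁,…,a_K) with all aᵢ > 1, the mode has j-th component (aⱼ − 1)/(Σaᵢ − K).
Here Σaᵢ = 108 and K = 5, so p(red) = (30 − 1)/(108 − 5) = 29/103 ≈ 0.282.

MAP estimate of p(red) = 0.282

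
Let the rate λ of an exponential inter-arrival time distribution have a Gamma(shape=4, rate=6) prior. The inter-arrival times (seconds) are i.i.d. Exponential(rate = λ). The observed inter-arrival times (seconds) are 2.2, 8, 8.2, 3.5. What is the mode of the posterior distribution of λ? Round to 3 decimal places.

The Exponential(rate=λ) likelihood is ∝ λ^n e^(−λΣtᵢ). Here n = 4 and Σtᵢ = 2.2 + 8 + 8.2 + 3.5 = 21.9.
Posterior ∝ λ^3e^(−6λ) · λ^4e^(−21.9λ) = λ^7e^(−27.9λ), i.e. Gamma(8, 27.9).
Mode = (a−1)/b = 7/27.9 ≈ 0.251.

λ̂_MAP = 0.251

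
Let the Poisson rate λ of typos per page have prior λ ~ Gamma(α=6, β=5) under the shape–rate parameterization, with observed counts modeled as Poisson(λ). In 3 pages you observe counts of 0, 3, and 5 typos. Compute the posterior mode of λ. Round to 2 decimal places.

λ̂_MAP = 1.63

Σxᵢ = 0+3+5 = 8, with n = 3.
Posterior ∝ λ^5e^(−5λ) · λ^8e^(−3λ) = λ^13e^(−8λ), i.e. Gamma(shape=14, rate=8).
The mode of a Gamma(a, b) with a ≥ 1 (shape–rate) is (a−1)/b = 13/8 ≈ 1.63.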